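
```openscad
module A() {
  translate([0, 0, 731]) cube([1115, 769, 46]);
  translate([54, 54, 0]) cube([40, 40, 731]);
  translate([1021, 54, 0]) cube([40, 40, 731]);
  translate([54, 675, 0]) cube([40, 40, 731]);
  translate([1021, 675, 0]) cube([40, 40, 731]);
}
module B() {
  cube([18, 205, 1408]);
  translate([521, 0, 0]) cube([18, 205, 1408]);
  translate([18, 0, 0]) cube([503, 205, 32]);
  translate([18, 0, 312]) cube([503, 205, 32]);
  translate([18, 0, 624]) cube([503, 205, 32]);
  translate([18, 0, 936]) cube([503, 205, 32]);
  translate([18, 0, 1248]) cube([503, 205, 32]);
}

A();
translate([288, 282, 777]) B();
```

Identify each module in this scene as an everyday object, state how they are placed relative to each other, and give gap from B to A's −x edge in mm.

A is a table. B is a bookshelf. The bookshelf is on top of the table, centred. The gap from the bookshelf to the table's −x edge is 288 mm.

The bookshelf's min-x is at 288; the table's min-x is 0; gap = 288 mm.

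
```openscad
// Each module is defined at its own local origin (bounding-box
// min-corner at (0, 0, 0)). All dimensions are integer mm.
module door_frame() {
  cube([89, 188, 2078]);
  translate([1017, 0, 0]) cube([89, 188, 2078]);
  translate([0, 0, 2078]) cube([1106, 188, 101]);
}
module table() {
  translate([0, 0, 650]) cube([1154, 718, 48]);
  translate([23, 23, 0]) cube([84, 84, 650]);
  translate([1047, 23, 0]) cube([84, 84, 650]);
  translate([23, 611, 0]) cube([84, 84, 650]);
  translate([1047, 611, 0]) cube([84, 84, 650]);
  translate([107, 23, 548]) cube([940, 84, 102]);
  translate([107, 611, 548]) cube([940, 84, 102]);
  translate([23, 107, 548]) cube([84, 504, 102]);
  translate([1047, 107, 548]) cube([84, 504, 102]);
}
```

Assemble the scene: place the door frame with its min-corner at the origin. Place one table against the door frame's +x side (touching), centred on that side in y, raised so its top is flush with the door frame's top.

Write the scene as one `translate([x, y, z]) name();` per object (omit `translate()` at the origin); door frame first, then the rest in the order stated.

door_frame();
translate([1106, -265, 1481]) table();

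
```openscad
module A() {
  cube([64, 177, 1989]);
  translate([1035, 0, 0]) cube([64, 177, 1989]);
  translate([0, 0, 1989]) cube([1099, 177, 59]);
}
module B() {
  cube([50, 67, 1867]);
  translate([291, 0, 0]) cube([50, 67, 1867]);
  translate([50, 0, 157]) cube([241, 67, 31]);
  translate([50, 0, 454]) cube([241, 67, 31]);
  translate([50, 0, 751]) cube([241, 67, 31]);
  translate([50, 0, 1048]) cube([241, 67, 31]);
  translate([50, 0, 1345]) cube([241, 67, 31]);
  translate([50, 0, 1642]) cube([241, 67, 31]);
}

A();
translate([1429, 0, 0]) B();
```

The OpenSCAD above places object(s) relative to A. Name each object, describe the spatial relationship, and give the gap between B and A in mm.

The ladder's nearest face is 330 mm from the door frame's +x face.

A is a door frame. B is a ladder. The ladder is on the floor beside the door frame on its +x side. The gap between the ladder and the door frame is 330 mm.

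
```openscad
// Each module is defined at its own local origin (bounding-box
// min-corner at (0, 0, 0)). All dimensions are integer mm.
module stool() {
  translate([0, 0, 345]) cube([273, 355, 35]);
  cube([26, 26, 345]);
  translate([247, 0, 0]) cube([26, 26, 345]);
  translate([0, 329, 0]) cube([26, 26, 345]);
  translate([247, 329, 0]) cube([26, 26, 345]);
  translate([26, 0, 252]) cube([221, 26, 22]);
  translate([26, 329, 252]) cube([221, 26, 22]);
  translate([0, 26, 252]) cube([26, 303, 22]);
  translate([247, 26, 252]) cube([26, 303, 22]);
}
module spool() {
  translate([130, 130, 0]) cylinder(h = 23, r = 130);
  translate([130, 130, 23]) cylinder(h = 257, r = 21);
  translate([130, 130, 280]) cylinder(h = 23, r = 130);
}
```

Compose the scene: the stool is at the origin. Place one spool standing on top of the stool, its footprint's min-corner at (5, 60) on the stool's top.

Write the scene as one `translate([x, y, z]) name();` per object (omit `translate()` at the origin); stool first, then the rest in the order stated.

stool();
translate([5, 60, 380]) spool();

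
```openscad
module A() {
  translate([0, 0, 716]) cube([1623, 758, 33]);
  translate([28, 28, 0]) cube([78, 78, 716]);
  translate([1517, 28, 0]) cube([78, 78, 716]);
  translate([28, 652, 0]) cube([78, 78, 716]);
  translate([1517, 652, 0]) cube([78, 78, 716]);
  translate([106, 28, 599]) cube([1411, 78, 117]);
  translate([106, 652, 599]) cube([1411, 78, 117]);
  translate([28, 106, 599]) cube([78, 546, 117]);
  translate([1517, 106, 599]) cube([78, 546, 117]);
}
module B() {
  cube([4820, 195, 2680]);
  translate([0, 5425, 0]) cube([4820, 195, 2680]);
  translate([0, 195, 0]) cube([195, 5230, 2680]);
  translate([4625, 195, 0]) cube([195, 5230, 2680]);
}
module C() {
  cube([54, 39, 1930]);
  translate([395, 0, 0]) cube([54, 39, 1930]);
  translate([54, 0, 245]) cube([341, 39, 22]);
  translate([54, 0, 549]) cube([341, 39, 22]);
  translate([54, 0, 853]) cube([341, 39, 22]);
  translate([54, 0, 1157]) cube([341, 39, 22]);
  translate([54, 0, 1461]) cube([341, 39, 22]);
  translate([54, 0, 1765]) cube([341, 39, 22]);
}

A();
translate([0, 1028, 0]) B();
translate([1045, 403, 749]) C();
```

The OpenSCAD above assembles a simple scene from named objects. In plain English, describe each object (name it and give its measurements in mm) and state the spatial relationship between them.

A is a table with a 1623×758 mm rectangular top, 33 mm thick, top surface at z = 749 mm, supported by four 78×78 mm square legs, each inset 28 mm from the nearest pair of top edges, running from the floor. Four apron rails, 78 mm thick and 117 mm tall, run between adjacent legs with their top edges flush with the underside of the top and their outer faces flush with the legs' outer faces.

B is a box-shaped house frame (walls only): outside footprint 4820×5620 mm, wall height 2680 mm, wall thickness 195 mm. The two y-facing walls run the full x-width; the two x-facing walls fit between the inner faces of the y-facing walls.

C is a wooden ladder with two side rails of 54×39 mm section and 1930 mm height, set 449 mm apart overall. Between them run 6 rectangular rungs (39 mm deep, 22 mm thick), front faces flush with the rails' −y face. The bottom of the first rung is 245 mm above the floor and each subsequent rung is 304 mm higher than the one below.

The house frame is on the floor beside the table on its +y side. The ladder is on top of the table.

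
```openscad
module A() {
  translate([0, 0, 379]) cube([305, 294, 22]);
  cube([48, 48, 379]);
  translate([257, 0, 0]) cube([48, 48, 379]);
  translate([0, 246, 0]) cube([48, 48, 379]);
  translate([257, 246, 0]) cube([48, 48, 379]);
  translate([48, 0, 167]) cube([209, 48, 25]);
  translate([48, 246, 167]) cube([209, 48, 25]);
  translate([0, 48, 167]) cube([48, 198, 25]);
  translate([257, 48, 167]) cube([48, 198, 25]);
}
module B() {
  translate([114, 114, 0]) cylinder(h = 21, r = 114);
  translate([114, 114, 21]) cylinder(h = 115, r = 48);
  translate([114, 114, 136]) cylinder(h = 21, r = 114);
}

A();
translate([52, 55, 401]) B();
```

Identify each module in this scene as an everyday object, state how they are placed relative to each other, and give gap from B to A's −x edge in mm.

The spool's min-x is at 52; the stool's min-x is 0; gap = 52 mm.

A is a stool. B is a spool. The spool is on top of the stool. The gap from the spool to the stool's −x edge is 52 mm.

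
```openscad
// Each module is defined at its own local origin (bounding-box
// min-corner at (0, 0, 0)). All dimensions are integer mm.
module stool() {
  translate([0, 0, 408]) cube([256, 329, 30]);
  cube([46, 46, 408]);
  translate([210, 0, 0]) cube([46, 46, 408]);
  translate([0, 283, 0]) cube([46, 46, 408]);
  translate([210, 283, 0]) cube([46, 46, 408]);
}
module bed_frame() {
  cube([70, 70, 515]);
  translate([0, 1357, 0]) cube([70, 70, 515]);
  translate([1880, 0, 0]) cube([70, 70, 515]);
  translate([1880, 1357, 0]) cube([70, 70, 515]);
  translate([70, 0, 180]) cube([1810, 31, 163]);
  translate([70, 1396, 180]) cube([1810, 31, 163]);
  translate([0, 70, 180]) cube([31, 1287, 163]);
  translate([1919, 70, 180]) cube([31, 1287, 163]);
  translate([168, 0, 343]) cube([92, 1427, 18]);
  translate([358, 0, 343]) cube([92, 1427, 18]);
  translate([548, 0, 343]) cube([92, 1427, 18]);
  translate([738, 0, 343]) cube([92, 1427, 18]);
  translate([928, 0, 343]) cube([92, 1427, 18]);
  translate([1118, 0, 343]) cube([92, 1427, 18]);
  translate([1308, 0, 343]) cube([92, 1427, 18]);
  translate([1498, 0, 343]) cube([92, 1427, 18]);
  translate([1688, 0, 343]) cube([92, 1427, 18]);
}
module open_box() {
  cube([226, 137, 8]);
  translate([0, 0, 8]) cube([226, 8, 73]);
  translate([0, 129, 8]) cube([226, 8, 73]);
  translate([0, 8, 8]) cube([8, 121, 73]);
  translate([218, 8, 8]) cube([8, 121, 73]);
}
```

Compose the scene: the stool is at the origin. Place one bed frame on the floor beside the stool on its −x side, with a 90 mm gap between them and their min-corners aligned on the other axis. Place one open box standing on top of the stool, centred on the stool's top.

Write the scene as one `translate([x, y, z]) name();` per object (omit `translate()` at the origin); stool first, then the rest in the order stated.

stool();
translate([-2040, 0, 0]) bed_frame();
translate([15, 96, 438]) open_box();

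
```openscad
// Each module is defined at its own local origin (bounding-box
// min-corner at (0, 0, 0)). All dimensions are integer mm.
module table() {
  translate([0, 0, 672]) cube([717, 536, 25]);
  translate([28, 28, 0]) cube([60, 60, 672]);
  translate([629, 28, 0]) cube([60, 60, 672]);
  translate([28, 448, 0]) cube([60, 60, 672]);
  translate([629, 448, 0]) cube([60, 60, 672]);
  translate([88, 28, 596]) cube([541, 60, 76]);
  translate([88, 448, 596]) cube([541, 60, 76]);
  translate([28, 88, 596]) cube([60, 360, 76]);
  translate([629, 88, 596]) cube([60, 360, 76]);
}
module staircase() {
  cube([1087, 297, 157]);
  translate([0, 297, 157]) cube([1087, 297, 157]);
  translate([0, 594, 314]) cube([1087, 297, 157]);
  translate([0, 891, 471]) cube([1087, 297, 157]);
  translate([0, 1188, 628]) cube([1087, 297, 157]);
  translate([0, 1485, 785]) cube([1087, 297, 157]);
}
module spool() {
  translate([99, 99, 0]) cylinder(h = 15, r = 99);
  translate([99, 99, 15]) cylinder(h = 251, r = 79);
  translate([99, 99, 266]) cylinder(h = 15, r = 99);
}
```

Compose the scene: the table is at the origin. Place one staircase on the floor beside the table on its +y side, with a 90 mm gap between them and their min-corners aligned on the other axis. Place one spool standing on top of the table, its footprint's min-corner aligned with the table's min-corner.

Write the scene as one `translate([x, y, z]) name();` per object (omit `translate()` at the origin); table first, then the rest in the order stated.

table();
translate([0, 626, 0]) staircase();
translate([0, 0, 697]) spool();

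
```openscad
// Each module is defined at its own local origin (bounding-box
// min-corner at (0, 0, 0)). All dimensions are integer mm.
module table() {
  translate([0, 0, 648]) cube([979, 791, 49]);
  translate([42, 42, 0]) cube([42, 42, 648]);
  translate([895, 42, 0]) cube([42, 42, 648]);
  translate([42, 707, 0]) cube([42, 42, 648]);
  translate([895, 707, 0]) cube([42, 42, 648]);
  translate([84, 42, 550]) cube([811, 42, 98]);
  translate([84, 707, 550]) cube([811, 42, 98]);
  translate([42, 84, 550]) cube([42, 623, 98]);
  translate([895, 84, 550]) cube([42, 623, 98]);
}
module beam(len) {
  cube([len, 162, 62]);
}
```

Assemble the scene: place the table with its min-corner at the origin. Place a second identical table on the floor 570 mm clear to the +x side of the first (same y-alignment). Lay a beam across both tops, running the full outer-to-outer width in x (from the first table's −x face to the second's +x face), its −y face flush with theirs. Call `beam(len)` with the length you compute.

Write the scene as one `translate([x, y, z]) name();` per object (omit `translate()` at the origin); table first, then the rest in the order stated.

table();
translate([1549, 0, 0]) table();
translate([0, 0, 697]) beam(2528);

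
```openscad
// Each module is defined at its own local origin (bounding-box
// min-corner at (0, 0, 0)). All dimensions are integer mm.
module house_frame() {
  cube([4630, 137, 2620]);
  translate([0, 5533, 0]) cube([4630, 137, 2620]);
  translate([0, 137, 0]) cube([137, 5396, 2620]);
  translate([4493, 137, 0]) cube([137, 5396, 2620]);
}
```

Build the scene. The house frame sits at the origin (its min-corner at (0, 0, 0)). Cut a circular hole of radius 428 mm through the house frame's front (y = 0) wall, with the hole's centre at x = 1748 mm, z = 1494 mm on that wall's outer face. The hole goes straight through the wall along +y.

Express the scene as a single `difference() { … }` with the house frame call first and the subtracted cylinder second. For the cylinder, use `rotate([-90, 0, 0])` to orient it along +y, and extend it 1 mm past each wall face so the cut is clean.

difference() {
  house_frame();
  translate([1748, -1, 1494]) rotate([-90, 0, 0]) cylinder(h = 139, r = 428);
}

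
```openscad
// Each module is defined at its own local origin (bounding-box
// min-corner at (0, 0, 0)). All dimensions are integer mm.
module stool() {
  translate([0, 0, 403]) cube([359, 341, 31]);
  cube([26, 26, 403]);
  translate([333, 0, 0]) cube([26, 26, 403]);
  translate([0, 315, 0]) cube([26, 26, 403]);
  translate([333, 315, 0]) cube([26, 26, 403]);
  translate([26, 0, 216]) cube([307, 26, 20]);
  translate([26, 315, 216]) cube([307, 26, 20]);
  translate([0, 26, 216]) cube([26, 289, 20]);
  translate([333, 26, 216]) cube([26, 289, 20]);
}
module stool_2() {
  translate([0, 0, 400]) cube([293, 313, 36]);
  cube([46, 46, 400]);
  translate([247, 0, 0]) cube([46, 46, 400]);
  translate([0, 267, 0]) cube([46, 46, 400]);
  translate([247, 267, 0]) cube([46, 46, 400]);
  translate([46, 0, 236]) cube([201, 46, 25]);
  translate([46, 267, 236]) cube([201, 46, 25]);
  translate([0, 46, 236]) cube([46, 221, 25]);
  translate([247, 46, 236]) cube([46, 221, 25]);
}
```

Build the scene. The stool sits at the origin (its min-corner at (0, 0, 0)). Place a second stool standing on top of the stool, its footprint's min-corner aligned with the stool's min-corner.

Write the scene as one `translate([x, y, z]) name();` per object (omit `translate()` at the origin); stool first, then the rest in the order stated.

stool();
translate([0, 0, 434]) stool_2();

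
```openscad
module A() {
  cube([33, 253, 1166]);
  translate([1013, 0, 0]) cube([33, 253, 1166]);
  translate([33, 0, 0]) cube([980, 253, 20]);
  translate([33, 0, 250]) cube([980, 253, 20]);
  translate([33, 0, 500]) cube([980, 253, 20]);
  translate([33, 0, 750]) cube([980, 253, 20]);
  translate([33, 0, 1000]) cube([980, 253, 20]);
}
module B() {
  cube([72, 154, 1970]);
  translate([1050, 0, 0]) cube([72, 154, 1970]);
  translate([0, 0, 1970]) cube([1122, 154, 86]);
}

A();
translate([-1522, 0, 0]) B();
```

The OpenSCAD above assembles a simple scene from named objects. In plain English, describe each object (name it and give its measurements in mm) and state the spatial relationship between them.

A is an open bookshelf. Two side panels, each 33 mm thick, 253 mm deep and 1166 mm tall, stand 1046 mm apart (outside-to-outside). Between them sit 5 shelves, each 20 mm thick and 253 mm deep, spanning the full gap between the sides. The bottom shelf rests on the floor (its underside at z = 0) and the clear gap between one shelf's top and the next shelf's underside is 230 mm.

B is a door frame. The clear opening is 978 mm wide and 1970 mm high. Two 72 mm wide jambs, 154 mm deep, stand either side of the opening from the floor to the top of the opening. A 86 mm thick head sits across the top of both jambs, spanning the full outside width of the frame.

The door frame is on the floor beside the bookshelf on its −x side.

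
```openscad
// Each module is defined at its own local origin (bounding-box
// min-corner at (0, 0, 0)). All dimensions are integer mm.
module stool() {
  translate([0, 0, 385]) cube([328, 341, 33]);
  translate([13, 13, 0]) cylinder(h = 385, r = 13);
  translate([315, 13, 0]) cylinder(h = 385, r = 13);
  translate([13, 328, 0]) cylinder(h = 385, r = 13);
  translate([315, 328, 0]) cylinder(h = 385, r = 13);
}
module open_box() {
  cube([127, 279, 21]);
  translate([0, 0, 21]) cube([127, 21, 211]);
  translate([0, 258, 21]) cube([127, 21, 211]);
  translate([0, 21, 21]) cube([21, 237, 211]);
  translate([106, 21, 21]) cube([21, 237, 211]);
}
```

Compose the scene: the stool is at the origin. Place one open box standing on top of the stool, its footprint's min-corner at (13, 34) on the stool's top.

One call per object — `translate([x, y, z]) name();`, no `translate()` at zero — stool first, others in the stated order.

stool();
translate([13, 34, 418]) open_box();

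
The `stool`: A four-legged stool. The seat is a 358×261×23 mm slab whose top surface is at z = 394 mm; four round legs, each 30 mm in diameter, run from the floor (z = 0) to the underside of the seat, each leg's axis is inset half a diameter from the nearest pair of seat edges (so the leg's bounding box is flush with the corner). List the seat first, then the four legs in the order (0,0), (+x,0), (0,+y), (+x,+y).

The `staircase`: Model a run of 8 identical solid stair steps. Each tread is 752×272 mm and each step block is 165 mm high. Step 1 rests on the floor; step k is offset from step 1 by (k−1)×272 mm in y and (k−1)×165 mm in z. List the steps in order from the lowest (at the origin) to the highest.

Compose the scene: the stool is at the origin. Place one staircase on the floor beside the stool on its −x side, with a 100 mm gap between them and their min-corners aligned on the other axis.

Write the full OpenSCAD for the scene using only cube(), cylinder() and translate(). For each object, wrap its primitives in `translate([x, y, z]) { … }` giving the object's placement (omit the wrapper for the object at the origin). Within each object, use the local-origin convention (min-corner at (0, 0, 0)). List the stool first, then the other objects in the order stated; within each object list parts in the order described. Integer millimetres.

translate([0, 0, 371]) cube([358, 261, 23]);
translate([15, 15, 0]) cylinder(h = 371, r = 15);
translate([343, 15, 0]) cylinder(h = 371, r = 15);
translate([15, 246, 0]) cylinder(h = 371, r = 15);
translate([343, 246, 0]) cylinder(h = 371, r = 15);
translate([-852, 0, 0]) {
  cube([752, 272, 165]);
  translate([0, 272, 165]) cube([752, 272, 165]);
  translate([0, 544, 330]) cube([752, 272, 165]);
  translate([0, 816, 495]) cube([752, 272, 165]);
  translate([0, 1088, 660]) cube([752, 272, 165]);
  translate([0, 1360, 825]) cube([752, 272, 165]);
  translate([0, 1632, 990]) cube([752, 272, 165]);
  translate([0, 1904, 1155]) cube([752, 272, 165]);
}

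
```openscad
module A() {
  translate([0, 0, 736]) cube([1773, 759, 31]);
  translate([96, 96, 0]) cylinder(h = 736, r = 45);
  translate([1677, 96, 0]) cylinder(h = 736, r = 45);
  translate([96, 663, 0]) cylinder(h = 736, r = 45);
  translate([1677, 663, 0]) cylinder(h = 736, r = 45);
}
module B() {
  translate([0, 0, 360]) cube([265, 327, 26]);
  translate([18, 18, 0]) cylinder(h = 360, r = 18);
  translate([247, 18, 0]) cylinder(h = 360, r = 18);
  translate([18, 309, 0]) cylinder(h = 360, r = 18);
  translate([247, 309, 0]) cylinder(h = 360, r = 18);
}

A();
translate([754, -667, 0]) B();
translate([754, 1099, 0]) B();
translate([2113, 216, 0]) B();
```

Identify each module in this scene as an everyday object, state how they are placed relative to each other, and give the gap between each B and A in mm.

Each stool's nearest face is 340 mm from the table's bounding box.

A is a table. B is a stool. Three stools sit around the table at the −y, +y, +x sides. The gap between each stool and the table is 340 mm.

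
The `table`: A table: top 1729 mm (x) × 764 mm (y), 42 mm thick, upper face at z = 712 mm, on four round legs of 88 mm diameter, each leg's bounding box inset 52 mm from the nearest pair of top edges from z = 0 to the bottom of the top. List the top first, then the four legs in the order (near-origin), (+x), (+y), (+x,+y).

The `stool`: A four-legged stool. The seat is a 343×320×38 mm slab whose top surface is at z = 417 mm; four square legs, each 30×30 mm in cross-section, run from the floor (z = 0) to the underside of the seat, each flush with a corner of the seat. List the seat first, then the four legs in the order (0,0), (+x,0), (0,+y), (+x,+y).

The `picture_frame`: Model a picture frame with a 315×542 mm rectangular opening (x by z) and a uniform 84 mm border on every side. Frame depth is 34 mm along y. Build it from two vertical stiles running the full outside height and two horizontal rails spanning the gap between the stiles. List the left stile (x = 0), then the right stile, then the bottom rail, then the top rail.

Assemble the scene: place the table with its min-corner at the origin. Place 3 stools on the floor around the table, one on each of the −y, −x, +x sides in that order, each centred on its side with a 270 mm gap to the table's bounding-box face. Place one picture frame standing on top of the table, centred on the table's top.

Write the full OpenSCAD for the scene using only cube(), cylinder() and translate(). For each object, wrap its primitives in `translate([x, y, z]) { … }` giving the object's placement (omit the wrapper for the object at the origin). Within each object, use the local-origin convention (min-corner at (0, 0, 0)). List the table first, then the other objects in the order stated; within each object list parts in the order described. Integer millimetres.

translate([0, 0, 670]) cube([1729, 764, 42]);
translate([96, 96, 0]) cylinder(h = 670, r = 44);
translate([1633, 96, 0]) cylinder(h = 670, r = 44);
translate([96, 668, 0]) cylinder(h = 670, r = 44);
translate([1633, 668, 0]) cylinder(h = 670, r = 44);
translate([693, -590, 0]) {
  translate([0, 0, 379]) cube([343, 320, 38]);
  cube([30, 30, 379]);
  translate([313, 0, 0]) cube([30, 30, 379]);
  translate([0, 290, 0]) cube([30, 30, 379]);
  translate([313, 290, 0]) cube([30, 30, 379]);
}
translate([-613, 222, 0]) {
  translate([0, 0, 379]) cube([343, 320, 38]);
  cube([30, 30, 379]);
  translate([313, 0, 0]) cube([30, 30, 379]);
  translate([0, 290, 0]) cube([30, 30, 379]);
  translate([313, 290, 0]) cube([30, 30, 379]);
}
translate([1999, 222, 0]) {
  translate([0, 0, 379]) cube([343, 320, 38]);
  cube([30, 30, 379]);
  translate([313, 0, 0]) cube([30, 30, 379]);
  translate([0, 290, 0]) cube([30, 30, 379]);
  translate([313, 290, 0]) cube([30, 30, 379]);
}
translate([623, 365, 712]) {
  cube([84, 34, 710]);
  translate([399, 0, 0]) cube([84, 34, 710]);
  translate([84, 0, 0]) cube([315, 34, 84]);
  translate([84, 0, 626]) cube([315, 34, 84]);
}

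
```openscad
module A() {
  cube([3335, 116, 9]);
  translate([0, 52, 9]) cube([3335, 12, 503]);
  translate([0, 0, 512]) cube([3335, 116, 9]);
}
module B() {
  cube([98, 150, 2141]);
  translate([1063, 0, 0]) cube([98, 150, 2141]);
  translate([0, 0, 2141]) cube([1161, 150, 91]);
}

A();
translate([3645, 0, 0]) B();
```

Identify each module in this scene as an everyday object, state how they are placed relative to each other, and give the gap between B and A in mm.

A is an I-beam. B is a door frame. The door frame is on the floor beside the I-beam on its +x side. The gap between the door frame and the I-beam is 310 mm.

The door frame's nearest face is 310 mm from the I-beam's +x face.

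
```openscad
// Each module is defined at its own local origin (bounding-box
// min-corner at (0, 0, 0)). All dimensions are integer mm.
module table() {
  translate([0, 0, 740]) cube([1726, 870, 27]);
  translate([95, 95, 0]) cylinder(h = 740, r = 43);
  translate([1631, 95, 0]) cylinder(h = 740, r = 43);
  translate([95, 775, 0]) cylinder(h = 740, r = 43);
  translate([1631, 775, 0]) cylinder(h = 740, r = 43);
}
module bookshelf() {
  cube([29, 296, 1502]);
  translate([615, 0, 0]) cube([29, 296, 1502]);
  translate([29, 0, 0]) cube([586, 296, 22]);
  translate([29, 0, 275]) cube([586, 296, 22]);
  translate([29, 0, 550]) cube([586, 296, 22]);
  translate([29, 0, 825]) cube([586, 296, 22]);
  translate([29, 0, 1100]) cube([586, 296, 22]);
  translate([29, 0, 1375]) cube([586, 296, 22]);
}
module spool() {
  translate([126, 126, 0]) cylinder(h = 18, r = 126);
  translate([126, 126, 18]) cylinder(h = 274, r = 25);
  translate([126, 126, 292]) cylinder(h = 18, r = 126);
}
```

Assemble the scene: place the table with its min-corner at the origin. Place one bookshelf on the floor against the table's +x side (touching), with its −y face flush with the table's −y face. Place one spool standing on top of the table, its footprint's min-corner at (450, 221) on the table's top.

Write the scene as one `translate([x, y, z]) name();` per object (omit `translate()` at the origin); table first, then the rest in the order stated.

table();
translate([1726, 0, 0]) bookshelf();
translate([450, 221, 767]) spool();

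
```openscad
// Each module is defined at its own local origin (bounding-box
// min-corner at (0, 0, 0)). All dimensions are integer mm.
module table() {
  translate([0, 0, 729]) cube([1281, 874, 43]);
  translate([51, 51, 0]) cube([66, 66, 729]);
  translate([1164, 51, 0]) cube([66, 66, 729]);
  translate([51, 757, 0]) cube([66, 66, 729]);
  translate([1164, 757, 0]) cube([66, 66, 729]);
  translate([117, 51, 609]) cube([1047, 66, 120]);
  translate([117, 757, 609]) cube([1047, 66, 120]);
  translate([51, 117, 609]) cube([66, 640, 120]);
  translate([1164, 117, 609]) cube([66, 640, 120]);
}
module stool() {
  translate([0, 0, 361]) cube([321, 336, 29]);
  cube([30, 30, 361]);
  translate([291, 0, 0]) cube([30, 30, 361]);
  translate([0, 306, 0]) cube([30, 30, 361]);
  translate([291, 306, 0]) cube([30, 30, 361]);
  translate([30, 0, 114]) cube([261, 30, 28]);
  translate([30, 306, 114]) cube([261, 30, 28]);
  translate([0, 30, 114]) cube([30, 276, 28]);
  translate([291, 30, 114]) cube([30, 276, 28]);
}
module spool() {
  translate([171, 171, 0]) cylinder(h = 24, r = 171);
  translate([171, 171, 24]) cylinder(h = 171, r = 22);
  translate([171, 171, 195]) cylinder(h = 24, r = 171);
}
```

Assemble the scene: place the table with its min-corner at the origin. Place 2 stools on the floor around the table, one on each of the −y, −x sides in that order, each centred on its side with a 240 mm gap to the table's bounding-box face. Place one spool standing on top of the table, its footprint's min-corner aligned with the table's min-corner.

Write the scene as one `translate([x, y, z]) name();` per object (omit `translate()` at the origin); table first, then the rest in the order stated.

table();
translate([480, -576, 0]) stool();
translate([-561, 269, 0]) stool();
translate([0, 0, 772]) spool();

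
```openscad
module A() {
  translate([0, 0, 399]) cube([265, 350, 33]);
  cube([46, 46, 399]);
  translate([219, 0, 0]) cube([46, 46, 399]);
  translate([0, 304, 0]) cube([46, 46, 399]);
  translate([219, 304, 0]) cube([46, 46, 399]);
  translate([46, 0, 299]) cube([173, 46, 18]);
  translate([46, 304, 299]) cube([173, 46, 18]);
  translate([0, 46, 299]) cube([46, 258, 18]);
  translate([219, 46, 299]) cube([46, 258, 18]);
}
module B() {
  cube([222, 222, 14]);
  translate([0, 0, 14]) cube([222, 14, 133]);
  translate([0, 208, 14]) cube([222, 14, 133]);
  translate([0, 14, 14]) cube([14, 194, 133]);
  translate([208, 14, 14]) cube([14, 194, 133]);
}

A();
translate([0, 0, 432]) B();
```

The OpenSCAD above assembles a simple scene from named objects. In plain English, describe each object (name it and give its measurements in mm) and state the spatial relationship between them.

A is a simple wooden stool: a rectangular seat 265 mm (x) by 350 mm (y), 33 mm thick, top face at z = 432 mm, on four square legs, each 46×46 mm in cross-section. The legs rest on z = 0, each flush with a corner of the seat. Four stretchers, 46 mm wide and 18 mm tall, connect adjacent legs with their undersides at z = 299 mm, each running between the inner faces of the legs it joins and aligned with the legs' outer faces on the other axis.

B is an open storage box with external size 222×222×147 mm and wall thickness 14 mm (the base is also 14 mm thick). The base covers the whole footprint; the four walls stand on the base, with the y-facing walls full-width and the x-facing walls fitting between their inner faces.

The open box is on top of the stool.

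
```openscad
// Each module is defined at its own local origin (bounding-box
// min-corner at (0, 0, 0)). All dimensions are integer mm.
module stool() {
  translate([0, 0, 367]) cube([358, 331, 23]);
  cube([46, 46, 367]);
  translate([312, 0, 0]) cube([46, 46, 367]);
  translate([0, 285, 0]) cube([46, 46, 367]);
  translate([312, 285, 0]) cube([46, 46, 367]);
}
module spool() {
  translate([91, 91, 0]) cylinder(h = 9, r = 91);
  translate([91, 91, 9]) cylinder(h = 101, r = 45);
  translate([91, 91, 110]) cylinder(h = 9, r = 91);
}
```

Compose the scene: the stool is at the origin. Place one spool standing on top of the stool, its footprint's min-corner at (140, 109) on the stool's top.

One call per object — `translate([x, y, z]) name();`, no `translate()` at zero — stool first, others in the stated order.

stool();
translate([140, 109, 390]) spool();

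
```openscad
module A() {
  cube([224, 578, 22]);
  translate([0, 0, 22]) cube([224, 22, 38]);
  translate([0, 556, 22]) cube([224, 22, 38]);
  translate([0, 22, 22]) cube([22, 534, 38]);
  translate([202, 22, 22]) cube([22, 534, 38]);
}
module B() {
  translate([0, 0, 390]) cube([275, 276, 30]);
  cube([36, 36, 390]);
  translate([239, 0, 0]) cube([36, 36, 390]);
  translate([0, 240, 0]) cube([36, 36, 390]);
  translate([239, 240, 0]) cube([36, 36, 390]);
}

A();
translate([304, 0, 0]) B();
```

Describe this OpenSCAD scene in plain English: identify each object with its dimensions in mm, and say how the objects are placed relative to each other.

A is an open-topped rectangular box: outside dimensions 224×578×60 mm, with a uniform wall and base thickness of 22 mm. The base is a full 224×578 slab on the floor; four walls sit on top of the base. The front and back walls (the −y and +y sides) span the full width; the two side walls fit between them.

B is a simple wooden stool: a rectangular seat 275 mm (x) by 276 mm (y), 30 mm thick, top face at z = 420 mm, on four square legs, each 36×36 mm in cross-section. The legs rest on z = 0, each flush with a corner of the seat.

The stool is on the floor beside the open box on its +x side.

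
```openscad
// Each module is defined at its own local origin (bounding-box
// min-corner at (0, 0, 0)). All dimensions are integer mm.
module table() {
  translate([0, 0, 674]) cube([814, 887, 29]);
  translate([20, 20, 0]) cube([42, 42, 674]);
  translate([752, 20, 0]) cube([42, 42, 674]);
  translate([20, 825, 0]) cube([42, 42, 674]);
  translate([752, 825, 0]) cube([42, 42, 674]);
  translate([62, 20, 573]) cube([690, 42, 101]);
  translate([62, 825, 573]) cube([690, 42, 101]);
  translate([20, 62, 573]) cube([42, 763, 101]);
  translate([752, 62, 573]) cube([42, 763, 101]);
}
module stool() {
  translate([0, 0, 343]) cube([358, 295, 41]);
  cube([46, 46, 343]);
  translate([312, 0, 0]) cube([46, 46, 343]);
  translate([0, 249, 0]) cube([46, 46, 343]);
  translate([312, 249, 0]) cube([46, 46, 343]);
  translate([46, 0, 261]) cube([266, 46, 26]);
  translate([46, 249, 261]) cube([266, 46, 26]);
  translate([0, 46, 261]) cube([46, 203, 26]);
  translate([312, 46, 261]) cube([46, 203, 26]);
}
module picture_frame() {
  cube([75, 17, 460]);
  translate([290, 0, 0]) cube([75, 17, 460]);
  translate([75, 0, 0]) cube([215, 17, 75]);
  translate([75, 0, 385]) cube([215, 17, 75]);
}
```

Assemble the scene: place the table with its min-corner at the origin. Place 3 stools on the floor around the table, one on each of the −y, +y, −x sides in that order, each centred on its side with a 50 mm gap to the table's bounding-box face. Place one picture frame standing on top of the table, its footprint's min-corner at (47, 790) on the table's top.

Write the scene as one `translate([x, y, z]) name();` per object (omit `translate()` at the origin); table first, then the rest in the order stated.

table();
translate([228, -345, 0]) stool();
translate([228, 937, 0]) stool();
translate([-408, 296, 0]) stool();
translate([47, 790, 703]) picture_frame();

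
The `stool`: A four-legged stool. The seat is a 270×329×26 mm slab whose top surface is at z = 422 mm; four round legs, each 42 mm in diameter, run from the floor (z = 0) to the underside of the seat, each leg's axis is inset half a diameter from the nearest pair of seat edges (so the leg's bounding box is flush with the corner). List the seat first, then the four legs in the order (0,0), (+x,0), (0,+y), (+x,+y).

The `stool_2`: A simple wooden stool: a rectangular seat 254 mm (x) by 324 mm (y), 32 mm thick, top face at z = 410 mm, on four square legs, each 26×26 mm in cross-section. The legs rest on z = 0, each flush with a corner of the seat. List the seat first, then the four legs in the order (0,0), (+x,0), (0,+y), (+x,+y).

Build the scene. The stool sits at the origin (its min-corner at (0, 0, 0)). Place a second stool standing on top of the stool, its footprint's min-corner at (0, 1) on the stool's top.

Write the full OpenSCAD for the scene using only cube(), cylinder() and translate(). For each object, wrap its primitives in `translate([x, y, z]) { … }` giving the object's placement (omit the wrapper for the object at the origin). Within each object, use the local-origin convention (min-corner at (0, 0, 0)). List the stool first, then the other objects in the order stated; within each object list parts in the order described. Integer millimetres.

translate([0, 0, 396]) cube([270, 329, 26]);
translate([21, 21, 0]) cylinder(h = 396, r = 21);
translate([249, 21, 0]) cylinder(h = 396, r = 21);
translate([21, 308, 0]) cylinder(h = 396, r = 21);
translate([249, 308, 0]) cylinder(h = 396, r = 21);
translate([0, 1, 422]) {
  translate([0, 0, 378]) cube([254, 324, 32]);
  cube([26, 26, 378]);
  translate([228, 0, 0]) cube([26, 26, 378]);
  translate([0, 298, 0]) cube([26, 26, 378]);
  translate([228, 298, 0]) cube([26, 26, 378]);
}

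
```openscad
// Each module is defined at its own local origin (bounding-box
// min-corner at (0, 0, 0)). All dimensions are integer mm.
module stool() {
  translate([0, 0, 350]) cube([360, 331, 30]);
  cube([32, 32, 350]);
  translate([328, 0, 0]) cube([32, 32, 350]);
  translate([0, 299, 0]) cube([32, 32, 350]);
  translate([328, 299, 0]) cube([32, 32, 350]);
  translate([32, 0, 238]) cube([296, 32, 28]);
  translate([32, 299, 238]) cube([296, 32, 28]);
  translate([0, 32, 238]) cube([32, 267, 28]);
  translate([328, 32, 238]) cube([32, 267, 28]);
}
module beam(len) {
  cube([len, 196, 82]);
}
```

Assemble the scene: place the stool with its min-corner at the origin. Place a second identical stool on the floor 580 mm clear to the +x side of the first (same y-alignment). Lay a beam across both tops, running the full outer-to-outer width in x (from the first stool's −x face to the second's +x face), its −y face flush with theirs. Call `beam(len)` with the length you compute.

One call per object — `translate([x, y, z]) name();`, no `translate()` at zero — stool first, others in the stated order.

stool();
translate([940, 0, 0]) stool();
translate([0, 0, 380]) beam(1300);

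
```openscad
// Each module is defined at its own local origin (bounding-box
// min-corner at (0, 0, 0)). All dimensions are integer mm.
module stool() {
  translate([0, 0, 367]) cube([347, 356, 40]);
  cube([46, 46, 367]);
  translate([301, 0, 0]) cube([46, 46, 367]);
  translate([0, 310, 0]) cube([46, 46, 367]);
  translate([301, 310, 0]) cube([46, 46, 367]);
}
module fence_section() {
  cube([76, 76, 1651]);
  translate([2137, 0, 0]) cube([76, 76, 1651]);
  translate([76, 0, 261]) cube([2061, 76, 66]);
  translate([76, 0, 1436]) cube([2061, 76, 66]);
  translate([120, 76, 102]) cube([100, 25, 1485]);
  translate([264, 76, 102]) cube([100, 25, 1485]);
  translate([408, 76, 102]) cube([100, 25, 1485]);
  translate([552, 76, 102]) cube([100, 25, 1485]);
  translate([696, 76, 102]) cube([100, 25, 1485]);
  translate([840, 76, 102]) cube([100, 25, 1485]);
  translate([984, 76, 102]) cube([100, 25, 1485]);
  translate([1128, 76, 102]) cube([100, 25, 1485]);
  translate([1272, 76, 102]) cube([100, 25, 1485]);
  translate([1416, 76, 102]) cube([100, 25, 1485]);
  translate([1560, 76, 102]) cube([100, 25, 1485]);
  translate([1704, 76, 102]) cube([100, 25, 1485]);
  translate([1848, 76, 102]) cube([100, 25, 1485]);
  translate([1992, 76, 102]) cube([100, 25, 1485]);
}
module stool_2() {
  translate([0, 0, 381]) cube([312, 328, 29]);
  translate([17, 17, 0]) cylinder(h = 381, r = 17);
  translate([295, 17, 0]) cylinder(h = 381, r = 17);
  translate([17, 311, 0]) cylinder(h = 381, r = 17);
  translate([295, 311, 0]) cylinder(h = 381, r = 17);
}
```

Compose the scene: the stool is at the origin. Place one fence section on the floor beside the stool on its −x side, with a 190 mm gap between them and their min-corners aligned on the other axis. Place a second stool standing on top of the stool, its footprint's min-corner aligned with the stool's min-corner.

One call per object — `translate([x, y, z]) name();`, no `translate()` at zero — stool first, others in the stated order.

stool();
translate([-2403, 0, 0]) fence_section();
translate([0, 0, 407]) stool_2();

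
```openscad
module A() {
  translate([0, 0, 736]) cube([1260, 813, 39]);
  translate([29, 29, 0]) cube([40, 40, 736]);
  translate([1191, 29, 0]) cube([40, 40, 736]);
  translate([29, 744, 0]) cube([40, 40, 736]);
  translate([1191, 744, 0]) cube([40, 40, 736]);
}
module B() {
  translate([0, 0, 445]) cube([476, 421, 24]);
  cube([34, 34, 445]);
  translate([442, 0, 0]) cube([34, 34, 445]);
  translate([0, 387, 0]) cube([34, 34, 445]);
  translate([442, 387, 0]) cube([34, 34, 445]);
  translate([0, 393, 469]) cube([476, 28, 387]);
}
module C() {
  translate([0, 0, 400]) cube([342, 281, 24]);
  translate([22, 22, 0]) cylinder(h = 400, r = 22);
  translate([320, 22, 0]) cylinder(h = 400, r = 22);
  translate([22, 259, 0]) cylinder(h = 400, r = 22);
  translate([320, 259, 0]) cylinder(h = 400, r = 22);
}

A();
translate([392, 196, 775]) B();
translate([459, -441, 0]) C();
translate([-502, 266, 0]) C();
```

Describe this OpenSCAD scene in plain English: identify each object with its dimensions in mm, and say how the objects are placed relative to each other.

A is a rectangular dining table. The top is 1260×813×39 mm with its upper surface at z = 775 mm. It stands on four 40×40 mm square legs, each inset 29 mm from the nearest pair of top edges, running from the floor to the underside of the top.

B is a chair. The seat is a 476×421×24 mm slab with its top at z = 469 mm, on four 34×34 mm corner legs (flush with the seat edges, standing on z = 0). A flat backrest 28 mm thick, 387 mm tall, spans the full seat width and rises from the seat top along its +y edge, rear face flush with the rear of the seat.

C is a four-legged stool. The seat is 342×281 mm, 24 mm thick, top at z = 424 mm. It stands on four round legs, each 44 mm in diameter, from z = 0 to the seat underside, each leg's axis is inset half a diameter from the nearest pair of seat edges (so the leg's bounding box is flush with the corner).

The chair is on top of the table, centred. Two stools sit around the table at the −y, −x sides.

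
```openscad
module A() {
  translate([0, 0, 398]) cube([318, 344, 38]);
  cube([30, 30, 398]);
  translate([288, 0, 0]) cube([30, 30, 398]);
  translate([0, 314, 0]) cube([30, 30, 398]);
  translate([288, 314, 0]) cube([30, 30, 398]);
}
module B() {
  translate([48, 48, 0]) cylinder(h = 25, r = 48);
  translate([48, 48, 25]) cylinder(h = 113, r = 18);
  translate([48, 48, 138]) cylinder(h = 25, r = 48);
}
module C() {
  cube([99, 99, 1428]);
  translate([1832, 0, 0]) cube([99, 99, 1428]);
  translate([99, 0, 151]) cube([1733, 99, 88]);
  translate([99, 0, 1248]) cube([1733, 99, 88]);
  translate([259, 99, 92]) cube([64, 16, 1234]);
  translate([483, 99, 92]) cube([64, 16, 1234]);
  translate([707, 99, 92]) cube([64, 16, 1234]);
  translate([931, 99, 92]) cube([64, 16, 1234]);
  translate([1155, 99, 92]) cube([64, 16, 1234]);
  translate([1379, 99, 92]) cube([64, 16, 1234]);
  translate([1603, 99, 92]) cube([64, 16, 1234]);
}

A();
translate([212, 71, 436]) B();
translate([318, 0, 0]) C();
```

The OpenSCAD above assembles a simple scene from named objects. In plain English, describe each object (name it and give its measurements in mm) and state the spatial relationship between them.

A is a four-legged stool. The seat is a 318×344×38 mm slab whose top surface is at z = 436 mm; four square legs, each 30×30 mm in cross-section, run from the floor (z = 0) to the underside of the seat, each flush with a corner of the seat.

B is a spool: two coaxial disc flanges of radius 48 mm and thickness 25 mm, joined by a core cylinder of radius 18 mm and height 113 mm. The lower flange rests on z = 0 and the three cylinders share a vertical axis.

C is a fence section. Two 99×99 mm posts, 1428 mm tall, stand on the floor with a clear span of 1733 mm between their inner faces. Two horizontal rails of 99×88 mm section span the gap between the posts with their undersides at z = 151 mm and z = 1248 mm, flush with the posts' −y face. 7 pickets, each 64 mm wide, 16 mm thick and 1234 mm tall, are fixed to the +y face of the rails with their bottoms at z = 92 mm, evenly spaced across the span with equal gaps (rounded down to the nearest mm) at the −x end and between each pair — any rounding remainder accumulates at the +x end.

The spool is on top of the stool. The fence section is against the stool's +x side, with their −y faces flush.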